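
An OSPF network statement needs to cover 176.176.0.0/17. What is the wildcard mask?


Subnet mask: 255.255.128.0
Wildcard = 255.255.255.255 - subnet mask
255 - 255 = 0
255 - 255 = 0
255 - 128 = 127
255 - 0 = 255
Wildcard: 0.0.127.255


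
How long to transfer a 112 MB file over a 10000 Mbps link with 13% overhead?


Effective throughput = 10000 * (1 - 13/100) = 8700 Mbps
File size in Mb = 112 * 8 = 896 Mb
Time = 896 / 8700
Time = 0.103 seconds


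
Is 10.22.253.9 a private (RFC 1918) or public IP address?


RFC 1918 private ranges:
  10.0.0.0/8 (10.0.0.0 - 10.255.255.255)
  172.16.0.0/12 (172.16.0.0 - 172.31.255.255)
  192.168.0.0/16 (192.168.0.0 - 192.168.255.255)
Private (in 10.0.0.0/8)


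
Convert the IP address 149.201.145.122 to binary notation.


149 = 10010101
201 = 11001001
145 = 10010001
122 = 01111010
Binary: 10010101.11001001.10010001.01111010


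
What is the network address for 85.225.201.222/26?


IP:   01010101.11100001.11001001.11011110
Mask: 11111111.11111111.11111111.11000000
AND operation:
Net:  01010101.11100001.11001001.11000000
Network: 85.225.201.192/26


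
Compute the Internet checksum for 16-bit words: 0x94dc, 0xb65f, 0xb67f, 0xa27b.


Sum all words (with carry folding):
+ 0x94dc = 0x94dc
+ 0xb65f = 0x4b3c
+ 0xb67f = 0x01bc
+ 0xa27b = 0xa437
One's complement: ~0xa437
Checksum = 0x5bc8


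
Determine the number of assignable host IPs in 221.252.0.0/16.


Host bits = 32 - 16 = 16
Total addresses = 2^16 = 65536
Usable = total - 2 (network and broadcast)
Usable hosts: 65534


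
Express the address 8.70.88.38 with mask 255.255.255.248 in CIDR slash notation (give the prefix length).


Binary: 11111111.11111111.11111111.11111000
Count leading 1s
Prefix: /29


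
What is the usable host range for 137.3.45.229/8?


Network: 137.0.0.0
Broadcast: 137.255.255.255
First usable = network + 1
Last usable = broadcast - 1
Range: 137.0.0.1 to 137.255.255.254


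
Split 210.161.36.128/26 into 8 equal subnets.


New prefix = 26 + 3 = 29
Each subnet has 8 addresses
  210.161.36.128/29
  210.161.36.136/29
  210.161.36.144/29
  210.161.36.152/29
  210.161.36.160/29
  210.161.36.168/29
  210.161.36.176/29
  210.161.36.184/29
Subnets: 210.161.36.128/29, 210.161.36.136/29, 210.161.36.144/29, 210.161.36.152/29, 210.161.36.160/29, 210.161.36.168/29, 210.161.36.176/29, 210.161.36.184/29


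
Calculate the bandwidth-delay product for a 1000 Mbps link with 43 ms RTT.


BDP = bandwidth * RTT
= 1000 Mbps * 43 ms
= 1000 * 1e6 * 43 / 1000 bits
= 43000000 bits
= 5375000 bytes
= 5249.0234 KB
BDP = 43000000 bits (5375000 bytes)


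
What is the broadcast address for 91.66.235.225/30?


Network: 91.66.235.224/30
Host bits = 2
Set all host bits to 1:
Broadcast: 91.66.235.227


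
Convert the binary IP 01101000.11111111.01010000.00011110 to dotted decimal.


01101000 = 104
11111111 = 255
01010000 = 80
00011110 = 30
IP: 104.255.80.30


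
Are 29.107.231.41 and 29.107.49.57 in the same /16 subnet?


Mask: 255.255.0.0
29.107.231.41 AND mask = 29.107.0.0
29.107.49.57 AND mask = 29.107.0.0
Yes, same subnet (29.107.0.0)


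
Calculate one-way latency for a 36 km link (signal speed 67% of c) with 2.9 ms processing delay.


Speed = 0.67 * 3e5 km/s = 201000 km/s
Propagation delay = 36 / 201000 = 0.0002 s = 0.1791 ms
Processing delay = 2.9 ms
Total one-way latency = 3.0791 ms


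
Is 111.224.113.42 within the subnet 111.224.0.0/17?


Subnet network: 111.224.0.0
Test IP AND mask: 111.224.0.0
Yes, 111.224.113.42 is in 111.224.0.0/17


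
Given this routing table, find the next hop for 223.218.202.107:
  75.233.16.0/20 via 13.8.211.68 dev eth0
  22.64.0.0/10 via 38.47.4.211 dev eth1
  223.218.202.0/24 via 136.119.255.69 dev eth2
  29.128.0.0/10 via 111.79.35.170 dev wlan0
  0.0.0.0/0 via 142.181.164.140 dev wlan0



Longest prefix match for 223.218.202.107:
  /20 75.233.16.0: no
  /10 22.64.0.0: no
  /24 223.218.202.0: MATCH
  /10 29.128.0.0: no
  /0 0.0.0.0: MATCH
Selected: next-hop 136.119.255.69 via eth2 (matched /24)


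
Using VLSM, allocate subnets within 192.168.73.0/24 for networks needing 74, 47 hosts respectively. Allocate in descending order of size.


74 hosts -> /25 (126 usable): 192.168.73.0/25
47 hosts -> /26 (62 usable): 192.168.73.128/26
Allocation: 192.168.73.0/25 (74 hosts, 126 usable); 192.168.73.128/26 (47 hosts, 62 usable)


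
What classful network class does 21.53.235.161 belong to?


First octet: 21
Binary: 00010101
0xxxxxxx -> Class A (1-126)
Class A, default mask 255.0.0.0 (/8)


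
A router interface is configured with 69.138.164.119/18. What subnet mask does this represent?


/18 means 18 network bits, 14 host bits
Binary: 11111111111111111100000000000000
Mask: 255.255.192.0


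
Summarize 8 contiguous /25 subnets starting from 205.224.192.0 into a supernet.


Original prefix: /25
Number of subnets: 8 = 2^3
New prefix = 25 - 3 = 22
Supernet: 205.224.192.0/22


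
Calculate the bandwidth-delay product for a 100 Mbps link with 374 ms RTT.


BDP = bandwidth * RTT
= 100 Mbps * 374 ms
= 100 * 1e6 * 374 / 1000 bits
= 37400000 bits
= 4675000 bytes
= 4565.4297 KB
BDP = 37400000 bits (4675000 bytes)


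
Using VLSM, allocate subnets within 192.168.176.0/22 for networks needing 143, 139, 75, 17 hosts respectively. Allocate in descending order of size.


143 hosts -> /24 (254 usable): 192.168.176.0/24
139 hosts -> /24 (254 usable): 192.168.177.0/24
75 hosts -> /25 (126 usable): 192.168.178.0/25
17 hosts -> /27 (30 usable): 192.168.178.128/27
Allocation: 192.168.176.0/24 (143 hosts, 254 usable); 192.168.177.0/24 (139 hosts, 254 usable); 192.168.178.0/25 (75 hosts, 126 usable); 192.168.178.128/27 (17 hosts, 30 usable)


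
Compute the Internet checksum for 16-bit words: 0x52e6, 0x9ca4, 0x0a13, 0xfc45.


Sum all words (with carry folding):
+ 0x52e6 = 0x52e6
+ 0x9ca4 = 0xef8a
+ 0x0a13 = 0xf99d
+ 0xfc45 = 0xf5e3
One's complement: ~0xf5e3
Checksum = 0x0a1c


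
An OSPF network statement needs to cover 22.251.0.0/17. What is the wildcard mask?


Subnet mask: 255.255.128.0
Wildcard = 255.255.255.255 - subnet mask
255 - 255 = 0
255 - 255 = 0
255 - 128 = 127
255 - 0 = 255
Wildcard: 0.0.127.255


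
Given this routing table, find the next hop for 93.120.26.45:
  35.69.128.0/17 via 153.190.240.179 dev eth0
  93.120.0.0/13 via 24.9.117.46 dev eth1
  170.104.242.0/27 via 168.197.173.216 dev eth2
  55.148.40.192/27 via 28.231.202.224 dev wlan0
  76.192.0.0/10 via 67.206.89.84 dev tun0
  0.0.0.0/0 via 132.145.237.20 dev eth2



Longest prefix match for 93.120.26.45:
  /17 35.69.128.0: no
  /13 93.120.0.0: MATCH
  /27 170.104.242.0: no
  /27 55.148.40.192: no
  /10 76.192.0.0: no
  /0 0.0.0.0: MATCH
Selected: next-hop 24.9.117.46 via eth1 (matched /13)


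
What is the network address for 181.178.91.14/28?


IP:   10110101.10110010.01011011.00001110
Mask: 11111111.11111111.11111111.11110000
AND operation:
Net:  10110101.10110010.01011011.00000000
Network: 181.178.91.0/28


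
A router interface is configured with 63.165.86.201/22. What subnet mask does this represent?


/22 means 22 network bits, 10 host bits
Binary: 11111111111111111111110000000000
Mask: 255.255.252.0


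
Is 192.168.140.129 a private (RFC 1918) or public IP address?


RFC 1918 private ranges:
  10.0.0.0/8 (10.0.0.0 - 10.255.255.255)
  172.16.0.0/12 (172.16.0.0 - 172.31.255.255)
  192.168.0.0/16 (192.168.0.0 - 192.168.255.255)
Private (in 192.168.0.0/16)


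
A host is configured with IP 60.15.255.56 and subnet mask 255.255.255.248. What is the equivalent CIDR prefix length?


Binary: 11111111.11111111.11111111.11111000
Count leading 1s
Prefix: /29


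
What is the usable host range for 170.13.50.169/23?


Network: 170.13.50.0
Broadcast: 170.13.51.255
First usable = network + 1
Last usable = broadcast - 1
Range: 170.13.50.1 to 170.13.51.254


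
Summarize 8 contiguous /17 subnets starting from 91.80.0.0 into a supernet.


Original prefix: /17
Number of subnets: 8 = 2^3
New prefix = 17 - 3 = 14
Supernet: 91.80.0.0/14


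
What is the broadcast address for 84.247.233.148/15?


Network: 84.246.0.0/15
Host bits = 17
Set all host bits to 1:
Broadcast: 84.247.255.255


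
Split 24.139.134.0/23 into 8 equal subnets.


New prefix = 23 + 3 = 26
Each subnet has 64 addresses
  24.139.134.0/26
  24.139.134.64/26
  24.139.134.128/26
  24.139.134.192/26
  24.139.135.0/26
  24.139.135.64/26
  24.139.135.128/26
  24.139.135.192/26
Subnets: 24.139.134.0/26, 24.139.134.64/26, 24.139.134.128/26, 24.139.134.192/26, 24.139.135.0/26, 24.139.135.64/26, 24.139.135.128/26, 24.139.135.192/26


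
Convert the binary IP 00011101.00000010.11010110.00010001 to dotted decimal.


00011101 = 29
00000010 = 2
11010110 = 214
00010001 = 17
IP: 29.2.214.17


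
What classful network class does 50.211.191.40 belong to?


First octet: 50
Binary: 00110010
0xxxxxxx -> Class A (1-126)
Class A, default mask 255.0.0.0 (/8)


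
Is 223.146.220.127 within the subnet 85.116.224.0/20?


Subnet network: 85.116.224.0
Test IP AND mask: 223.146.208.0
No, 223.146.220.127 is not in 85.116.224.0/20


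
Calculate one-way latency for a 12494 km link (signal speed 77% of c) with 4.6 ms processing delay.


Speed = 0.77 * 3e5 km/s = 231000 km/s
Propagation delay = 12494 / 231000 = 0.0541 s = 54.0866 ms
Processing delay = 4.6 ms
Total one-way latency = 58.6866 ms


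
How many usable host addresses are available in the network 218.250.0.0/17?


Host bits = 32 - 17 = 15
Total addresses = 2^15 = 32768
Usable = total - 2 (network and broadcast)
Usable hosts: 32766


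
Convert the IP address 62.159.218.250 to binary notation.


62 = 00111110
159 = 10011111
218 = 11011010
250 = 11111010
Binary: 00111110.10011111.11011010.11111010


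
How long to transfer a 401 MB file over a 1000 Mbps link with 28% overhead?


Effective throughput = 1000 * (1 - 28/100) = 720 Mbps
File size in Mb = 401 * 8 = 3208 Mb
Time = 3208 / 720
Time = 4.4556 seconds


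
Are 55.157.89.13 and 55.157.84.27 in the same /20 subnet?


Mask: 255.255.240.0
55.157.89.13 AND mask = 55.157.80.0
55.157.84.27 AND mask = 55.157.80.0
Yes, same subnet (55.157.80.0)


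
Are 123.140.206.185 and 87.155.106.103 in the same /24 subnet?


Mask: 255.255.255.0
123.140.206.185 AND mask = 123.140.206.0
87.155.106.103 AND mask = 87.155.106.0
No, different subnets (123.140.206.0 vs 87.155.106.0)


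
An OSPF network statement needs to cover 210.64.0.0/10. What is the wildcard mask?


Subnet mask: 255.192.0.0
Wildcard = 255.255.255.255 - subnet mask
255 - 255 = 0
255 - 192 = 63
255 - 0 = 255
255 - 0 = 255
Wildcard: 0.63.255.255


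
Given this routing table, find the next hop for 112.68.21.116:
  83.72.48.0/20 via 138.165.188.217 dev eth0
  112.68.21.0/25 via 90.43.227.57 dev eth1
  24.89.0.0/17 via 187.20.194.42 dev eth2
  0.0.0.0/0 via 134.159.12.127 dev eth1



Longest prefix match for 112.68.21.116:
  /20 83.72.48.0: no
  /25 112.68.21.0: MATCH
  /17 24.89.0.0: no
  /0 0.0.0.0: MATCH
Selected: next-hop 90.43.227.57 via eth1 (matched /25)


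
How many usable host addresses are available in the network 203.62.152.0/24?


Host bits = 32 - 24 = 8
Total addresses = 2^8 = 256
Usable = total - 2 (network and broadcast)
Usable hosts: 254


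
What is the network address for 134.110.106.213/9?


IP:   10000110.01101110.01101010.11010101
Mask: 11111111.10000000.00000000.00000000
AND operation:
Net:  10000110.00000000.00000000.00000000
Network: 134.0.0.0/9


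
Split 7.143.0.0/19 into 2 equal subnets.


New prefix = 19 + 1 = 20
Each subnet has 4096 addresses
  7.143.0.0/20
  7.143.16.0/20
Subnets: 7.143.0.0/20, 7.143.16.0/20


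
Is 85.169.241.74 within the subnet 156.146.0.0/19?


Subnet network: 156.146.0.0
Test IP AND mask: 85.169.224.0
No, 85.169.241.74 is not in 156.146.0.0/19


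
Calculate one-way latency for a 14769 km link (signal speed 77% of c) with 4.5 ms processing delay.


Speed = 0.77 * 3e5 km/s = 231000 km/s
Propagation delay = 14769 / 231000 = 0.0639 s = 63.9351 ms
Processing delay = 4.5 ms
Total one-way latency = 68.4351 ms


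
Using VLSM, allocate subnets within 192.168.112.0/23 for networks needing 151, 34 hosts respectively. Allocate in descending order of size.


151 hosts -> /24 (254 usable): 192.168.112.0/24
34 hosts -> /26 (62 usable): 192.168.113.0/26
Allocation: 192.168.112.0/24 (151 hosts, 254 usable); 192.168.113.0/26 (34 hosts, 62 usable)


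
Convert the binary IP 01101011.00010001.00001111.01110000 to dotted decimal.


01101011 = 107
00010001 = 17
00001111 = 15
01110000 = 112
IP: 107.17.15.112


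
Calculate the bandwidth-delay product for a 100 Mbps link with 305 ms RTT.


BDP = bandwidth * RTT
= 100 Mbps * 305 ms
= 100 * 1e6 * 305 / 1000 bits
= 30500000 bits
= 3812500 bytes
= 3723.1445 KB
BDP = 30500000 bits (3812500 bytes)


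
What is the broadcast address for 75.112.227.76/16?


Network: 75.112.0.0/16
Host bits = 16
Set all host bits to 1:
Broadcast: 75.112.255.255


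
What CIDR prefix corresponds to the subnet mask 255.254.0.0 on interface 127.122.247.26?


Binary: 11111111.11111110.00000000.00000000
Count leading 1s
Prefix: /15


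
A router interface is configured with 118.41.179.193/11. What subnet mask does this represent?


/11 means 11 network bits, 21 host bits
Binary: 11111111111000000000000000000000
Mask: 255.224.0.0


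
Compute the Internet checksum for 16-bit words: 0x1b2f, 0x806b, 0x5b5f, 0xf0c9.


Sum all words (with carry folding):
+ 0x1b2f = 0x1b2f
+ 0x806b = 0x9b9a
+ 0x5b5f = 0xf6f9
+ 0xf0c9 = 0xe7c3
One's complement: ~0xe7c3
Checksum = 0x183c


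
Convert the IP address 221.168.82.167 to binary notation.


221 = 11011101
168 = 10101000
82 = 01010010
167 = 10100111
Binary: 11011101.10101000.01010010.10100111


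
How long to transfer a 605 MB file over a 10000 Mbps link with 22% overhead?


Effective throughput = 10000 * (1 - 22/100) = 7800 Mbps
File size in Mb = 605 * 8 = 4840 Mb
Time = 4840 / 7800
Time = 0.6205 seconds


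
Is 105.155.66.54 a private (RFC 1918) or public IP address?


RFC 1918 private ranges:
  10.0.0.0/8 (10.0.0.0 - 10.255.255.255)
  172.16.0.0/12 (172.16.0.0 - 172.31.255.255)
  192.168.0.0/16 (192.168.0.0 - 192.168.255.255)
Public (not in any RFC 1918 range)


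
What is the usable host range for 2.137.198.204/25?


Network: 2.137.198.128
Broadcast: 2.137.198.255
First usable = network + 1
Last usable = broadcast - 1
Range: 2.137.198.129 to 2.137.198.254


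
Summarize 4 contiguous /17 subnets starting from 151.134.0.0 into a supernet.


Original prefix: /17
Number of subnets: 4 = 2^2
New prefix = 17 - 2 = 15
Supernet: 151.134.0.0/15


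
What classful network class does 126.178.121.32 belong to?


First octet: 126
Binary: 01111110
0xxxxxxx -> Class A (1-126)
Class A, default mask 255.0.0.0 (/8)


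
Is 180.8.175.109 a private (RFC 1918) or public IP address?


RFC 1918 private ranges:
  10.0.0.0/8 (10.0.0.0 - 10.255.255.255)
  172.16.0.0/12 (172.16.0.0 - 172.31.255.255)
  192.168.0.0/16 (192.168.0.0 - 192.168.255.255)
Public (not in any RFC 1918 range)


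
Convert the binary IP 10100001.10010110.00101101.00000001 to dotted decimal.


10100001 = 161
10010110 = 150
00101101 = 45
00000001 = 1
IP: 161.150.45.1


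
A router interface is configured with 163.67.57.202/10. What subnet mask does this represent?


/10 means 10 network bits, 22 host bits
Binary: 11111111110000000000000000000000
Mask: 255.192.0.0


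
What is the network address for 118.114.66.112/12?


IP:   01110110.01110010.01000010.01110000
Mask: 11111111.11110000.00000000.00000000
AND operation:
Net:  01110110.01110000.00000000.00000000
Network: 118.112.0.0/12


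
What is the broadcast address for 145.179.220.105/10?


Network: 145.128.0.0/10
Host bits = 22
Set all host bits to 1:
Broadcast: 145.191.255.255


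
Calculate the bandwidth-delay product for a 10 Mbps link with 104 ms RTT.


BDP = bandwidth * RTT
= 10 Mbps * 104 ms
= 10 * 1e6 * 104 / 1000 bits
= 1040000 bits
= 130000 bytes
= 126.9531 KB
BDP = 1040000 bits (130000 bytes)


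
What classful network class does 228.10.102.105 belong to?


First octet: 228
Binary: 11100100
1110xxxx -> Class D (224-239)
Class D (multicast), default mask N/A


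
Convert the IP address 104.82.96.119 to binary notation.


104 = 01101000
82 = 01010010
96 = 01100000
119 = 01110111
Binary: 01101000.01010010.01100000.01110111


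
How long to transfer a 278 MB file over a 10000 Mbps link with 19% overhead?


Effective throughput = 10000 * (1 - 19/100) = 8100.0 Mbps
File size in Mb = 278 * 8 = 2224 Mb
Time = 2224 / 8100.0
Time = 0.2746 seconds


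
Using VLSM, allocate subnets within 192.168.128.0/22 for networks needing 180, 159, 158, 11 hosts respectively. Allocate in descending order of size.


180 hosts -> /24 (254 usable): 192.168.128.0/24
159 hosts -> /24 (254 usable): 192.168.129.0/24
158 hosts -> /24 (254 usable): 192.168.130.0/24
11 hosts -> /28 (14 usable): 192.168.131.0/28
Allocation: 192.168.128.0/24 (180 hosts, 254 usable); 192.168.129.0/24 (159 hosts, 254 usable); 192.168.130.0/24 (158 hosts, 254 usable); 192.168.131.0/28 (11 hosts, 14 usable)


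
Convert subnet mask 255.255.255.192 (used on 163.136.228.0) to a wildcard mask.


Subnet mask: 255.255.255.192
Wildcard = 255.255.255.255 - subnet mask
255 - 255 = 0
255 - 255 = 0
255 - 255 = 0
255 - 192 = 63
Wildcard: 0.0.0.63


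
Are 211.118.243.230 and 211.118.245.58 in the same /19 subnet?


Mask: 255.255.224.0
211.118.243.230 AND mask = 211.118.224.0
211.118.245.58 AND mask = 211.118.224.0
Yes, same subnet (211.118.224.0)


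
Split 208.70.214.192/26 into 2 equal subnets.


New prefix = 26 + 1 = 27
Each subnet has 32 addresses
  208.70.214.192/27
  208.70.214.224/27
Subnets: 208.70.214.192/27, 208.70.214.224/27


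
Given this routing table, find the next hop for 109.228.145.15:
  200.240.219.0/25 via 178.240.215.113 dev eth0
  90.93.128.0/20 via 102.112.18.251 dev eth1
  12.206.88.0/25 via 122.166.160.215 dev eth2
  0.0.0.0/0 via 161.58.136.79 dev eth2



Longest prefix match for 109.228.145.15:
  /25 200.240.219.0: no
  /20 90.93.128.0: no
  /25 12.206.88.0: no
  /0 0.0.0.0: MATCH
Selected: next-hop 161.58.136.79 via eth2 (matched /0)


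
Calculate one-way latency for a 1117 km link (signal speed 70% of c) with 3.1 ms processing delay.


Speed = 0.7 * 3e5 km/s = 210000 km/s
Propagation delay = 1117 / 210000 = 0.0053 s = 5.319 ms
Processing delay = 3.1 ms
Total one-way latency = 8.419 ms


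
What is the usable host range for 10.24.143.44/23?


Network: 10.24.142.0
Broadcast: 10.24.143.255
First usable = network + 1
Last usable = broadcast - 1
Range: 10.24.142.1 to 10.24.143.254


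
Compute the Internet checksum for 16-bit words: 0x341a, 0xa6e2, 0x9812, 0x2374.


Sum all words (with carry folding):
+ 0x341a = 0x341a
+ 0xa6e2 = 0xdafc
+ 0x9812 = 0x730f
+ 0x2374 = 0x9683
One's complement: ~0x9683
Checksum = 0x697c


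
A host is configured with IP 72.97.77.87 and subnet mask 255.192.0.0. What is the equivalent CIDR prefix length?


Binary: 11111111.11000000.00000000.00000000
Count leading 1s
Prefix: /10


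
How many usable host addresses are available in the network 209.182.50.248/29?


Host bits = 32 - 29 = 3
Total addresses = 2^3 = 8
Usable = total - 2 (network and broadcast)
Usable hosts: 6


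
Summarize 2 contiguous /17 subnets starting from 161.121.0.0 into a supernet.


Original prefix: /17
Number of subnets: 2 = 2^1
New prefix = 17 - 1 = 16
Supernet: 161.121.0.0/16


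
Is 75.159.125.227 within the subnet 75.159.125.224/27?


Subnet network: 75.159.125.224
Test IP AND mask: 75.159.125.224
Yes, 75.159.125.227 is in 75.159.125.224/27


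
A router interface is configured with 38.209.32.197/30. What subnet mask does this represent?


/30 means 30 network bits, 2 host bits
Binary: 11111111111111111111111111111100
Mask: 255.255.255.252


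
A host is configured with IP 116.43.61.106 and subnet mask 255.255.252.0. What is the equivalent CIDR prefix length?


Binary: 11111111.11111111.11111100.00000000
Count leading 1s
Prefix: /22


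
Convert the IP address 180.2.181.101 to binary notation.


180 = 10110100
2 = 00000010
181 = 10110101
101 = 01100101
Binary: 10110100.00000010.10110101.01100101


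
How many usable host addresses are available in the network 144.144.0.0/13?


Host bits = 32 - 13 = 19
Total addresses = 2^19 = 524288
Usable = total - 2 (network and broadcast)
Usable hosts: 524286


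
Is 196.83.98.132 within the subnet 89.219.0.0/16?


Subnet network: 89.219.0.0
Test IP AND mask: 196.83.0.0
No, 196.83.98.132 is not in 89.219.0.0/16


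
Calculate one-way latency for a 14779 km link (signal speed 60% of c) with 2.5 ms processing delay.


Speed = 0.6 * 3e5 km/s = 180000 km/s
Propagation delay = 14779 / 180000 = 0.0821 s = 82.1056 ms
Processing delay = 2.5 ms
Total one-way latency = 84.6056 ms


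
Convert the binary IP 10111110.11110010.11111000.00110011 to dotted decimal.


10111110 = 190
11110010 = 242
11111000 = 248
00110011 = 51
IP: 190.242.248.51


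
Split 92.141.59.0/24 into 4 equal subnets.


New prefix = 24 + 2 = 26
Each subnet has 64 addresses
  92.141.59.0/26
  92.141.59.64/26
  92.141.59.128/26
  92.141.59.192/26
Subnets: 92.141.59.0/26, 92.141.59.64/26, 92.141.59.128/26, 92.141.59.192/26


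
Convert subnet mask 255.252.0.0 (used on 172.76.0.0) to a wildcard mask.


Subnet mask: 255.252.0.0
Wildcard = 255.255.255.255 - subnet mask
255 - 255 = 0
255 - 252 = 3
255 - 0 = 255
255 - 0 = 255
Wildcard: 0.3.255.255


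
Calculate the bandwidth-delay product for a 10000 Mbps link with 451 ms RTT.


BDP = bandwidth * RTT
= 10000 Mbps * 451 ms
= 10000 * 1e6 * 451 / 1000 bits
= 4510000000 bits
= 563750000 bytes
= 550537.1094 KB
BDP = 4510000000 bits (563750000 bytes)


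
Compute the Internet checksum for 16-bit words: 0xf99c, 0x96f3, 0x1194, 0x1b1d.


Sum all words (with carry folding):
+ 0xf99c = 0xf99c
+ 0x96f3 = 0x9090
+ 0x1194 = 0xa224
+ 0x1b1d = 0xbd41
One's complement: ~0xbd41
Checksum = 0x42be


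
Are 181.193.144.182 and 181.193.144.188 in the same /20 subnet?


Mask: 255.255.240.0
181.193.144.182 AND mask = 181.193.144.0
181.193.144.188 AND mask = 181.193.144.0
Yes, same subnet (181.193.144.0)


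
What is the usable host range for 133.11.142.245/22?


Network: 133.11.140.0
Broadcast: 133.11.143.255
First usable = network + 1
Last usable = broadcast - 1
Range: 133.11.140.1 to 133.11.143.254


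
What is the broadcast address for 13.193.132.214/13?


Network: 13.192.0.0/13
Host bits = 19
Set all host bits to 1:
Broadcast: 13.199.255.255


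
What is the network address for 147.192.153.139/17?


IP:   10010011.11000000.10011001.10001011
Mask: 11111111.11111111.10000000.00000000
AND operation:
Net:  10010011.11000000.10000000.00000000
Network: 147.192.128.0/17


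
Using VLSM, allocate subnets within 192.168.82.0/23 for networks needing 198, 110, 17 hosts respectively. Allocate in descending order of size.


198 hosts -> /24 (254 usable): 192.168.82.0/24
110 hosts -> /25 (126 usable): 192.168.83.0/25
17 hosts -> /27 (30 usable): 192.168.83.128/27
Allocation: 192.168.82.0/24 (198 hosts, 254 usable); 192.168.83.0/25 (110 hosts, 126 usable); 192.168.83.128/27 (17 hosts, 30 usable)


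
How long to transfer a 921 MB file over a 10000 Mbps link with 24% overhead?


Effective throughput = 10000 * (1 - 24/100) = 7600 Mbps
File size in Mb = 921 * 8 = 7368 Mb
Time = 7368 / 7600
Time = 0.9695 seconds


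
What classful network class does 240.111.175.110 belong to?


First octet: 240
Binary: 11110000
1111xxxx -> Class E (240-255)
Class E (reserved), default mask N/A


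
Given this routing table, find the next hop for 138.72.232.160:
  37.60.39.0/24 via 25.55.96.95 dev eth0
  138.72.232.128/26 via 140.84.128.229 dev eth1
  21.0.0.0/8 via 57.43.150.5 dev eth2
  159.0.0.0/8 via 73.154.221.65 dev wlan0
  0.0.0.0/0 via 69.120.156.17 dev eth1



Longest prefix match for 138.72.232.160:
  /24 37.60.39.0: no
  /26 138.72.232.128: MATCH
  /8 21.0.0.0: no
  /8 159.0.0.0: no
  /0 0.0.0.0: MATCH
Selected: next-hop 140.84.128.229 via eth1 (matched /26)


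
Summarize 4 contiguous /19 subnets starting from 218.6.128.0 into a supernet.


Original prefix: /19
Number of subnets: 4 = 2^2
New prefix = 19 - 2 = 17
Supernet: 218.6.128.0/17


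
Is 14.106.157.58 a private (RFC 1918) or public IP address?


RFC 1918 private ranges:
  10.0.0.0/8 (10.0.0.0 - 10.255.255.255)
  172.16.0.0/12 (172.16.0.0 - 172.31.255.255)
  192.168.0.0/16 (192.168.0.0 - 192.168.255.255)
Public (not in any RFC 1918 range)


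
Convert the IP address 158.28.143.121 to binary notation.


158 = 10011110
28 = 00011100
143 = 10001111
121 = 01111001
Binary: 10011110.00011100.10001111.01111001


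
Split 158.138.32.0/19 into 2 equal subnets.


New prefix = 19 + 1 = 20
Each subnet has 4096 addresses
  158.138.32.0/20
  158.138.48.0/20
Subnets: 158.138.32.0/20, 158.138.48.0/20


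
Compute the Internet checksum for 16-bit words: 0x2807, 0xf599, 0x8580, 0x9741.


Sum all words (with carry folding):
+ 0x2807 = 0x2807
+ 0xf599 = 0x1da1
+ 0x8580 = 0xa321
+ 0x9741 = 0x3a63
One's complement: ~0x3a63
Checksum = 0xc59c


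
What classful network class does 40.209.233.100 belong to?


First octet: 40
Binary: 00101000
0xxxxxxx -> Class A (1-126)
Class A, default mask 255.0.0.0 (/8)


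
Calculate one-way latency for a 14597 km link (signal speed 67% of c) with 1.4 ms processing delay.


Speed = 0.67 * 3e5 km/s = 201000 km/s
Propagation delay = 14597 / 201000 = 0.0726 s = 72.6219 ms
Processing delay = 1.4 ms
Total one-way latency = 74.0219 ms


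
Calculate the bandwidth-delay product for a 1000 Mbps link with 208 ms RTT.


BDP = bandwidth * RTT
= 1000 Mbps * 208 ms
= 1000 * 1e6 * 208 / 1000 bits
= 208000000 bits
= 26000000 bytes
= 25390.625 KB
BDP = 208000000 bits (26000000 bytes)


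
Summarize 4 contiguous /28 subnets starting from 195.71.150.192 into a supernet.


Original prefix: /28
Number of subnets: 4 = 2^2
New prefix = 28 - 2 = 26
Supernet: 195.71.150.192/26


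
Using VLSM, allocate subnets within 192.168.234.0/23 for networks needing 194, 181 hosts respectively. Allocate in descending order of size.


194 hosts -> /24 (254 usable): 192.168.234.0/24
181 hosts -> /24 (254 usable): 192.168.235.0/24
Allocation: 192.168.234.0/24 (194 hosts, 254 usable); 192.168.235.0/24 (181 hosts, 254 usable)


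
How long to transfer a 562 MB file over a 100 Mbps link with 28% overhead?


Effective throughput = 100 * (1 - 28/100) = 72 Mbps
File size in Mb = 562 * 8 = 4496 Mb
Time = 4496 / 72
Time = 62.4444 seconds


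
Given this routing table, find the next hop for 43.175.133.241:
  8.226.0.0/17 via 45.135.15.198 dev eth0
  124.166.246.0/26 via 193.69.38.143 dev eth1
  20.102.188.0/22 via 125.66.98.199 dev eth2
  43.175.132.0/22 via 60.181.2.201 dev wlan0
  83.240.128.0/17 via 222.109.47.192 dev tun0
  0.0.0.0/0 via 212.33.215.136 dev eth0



Longest prefix match for 43.175.133.241:
  /17 8.226.0.0: no
  /26 124.166.246.0: no
  /22 20.102.188.0: no
  /22 43.175.132.0: MATCH
  /17 83.240.128.0: no
  /0 0.0.0.0: MATCH
Selected: next-hop 60.181.2.201 via wlan0 (matched /22)


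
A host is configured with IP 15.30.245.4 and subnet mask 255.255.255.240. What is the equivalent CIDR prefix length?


Binary: 11111111.11111111.11111111.11110000
Count leading 1s
Prefix: /28


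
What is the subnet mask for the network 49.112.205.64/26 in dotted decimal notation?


/26 means 26 network bits, 6 host bits
Binary: 11111111111111111111111111000000
Mask: 255.255.255.192


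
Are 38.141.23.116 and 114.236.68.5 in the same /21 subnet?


Mask: 255.255.248.0
38.141.23.116 AND mask = 38.141.16.0
114.236.68.5 AND mask = 114.236.64.0
No, different subnets (38.141.16.0 vs 114.236.64.0)


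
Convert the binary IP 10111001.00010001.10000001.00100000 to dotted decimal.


10111001 = 185
00010001 = 17
10000001 = 129
00100000 = 32
IP: 185.17.129.32


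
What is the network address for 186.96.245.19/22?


IP:   10111010.01100000.11110101.00010011
Mask: 11111111.11111111.11111100.00000000
AND operation:
Net:  10111010.01100000.11110100.00000000
Network: 186.96.244.0/22


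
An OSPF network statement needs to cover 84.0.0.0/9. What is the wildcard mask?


Subnet mask: 255.128.0.0
Wildcard = 255.255.255.255 - subnet mask
255 - 255 = 0
255 - 128 = 127
255 - 0 = 255
255 - 0 = 255
Wildcard: 0.127.255.255


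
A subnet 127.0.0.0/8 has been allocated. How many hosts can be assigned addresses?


Host bits = 32 - 8 = 24
Total addresses = 2^24 = 16777216
Usable = total - 2 (network and broadcast)
Usable hosts: 16777214


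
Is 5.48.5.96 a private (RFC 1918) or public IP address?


RFC 1918 private ranges:
  10.0.0.0/8 (10.0.0.0 - 10.255.255.255)
  172.16.0.0/12 (172.16.0.0 - 172.31.255.255)
  192.168.0.0/16 (192.168.0.0 - 192.168.255.255)
Public (not in any RFC 1918 range)


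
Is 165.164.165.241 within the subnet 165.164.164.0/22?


Subnet network: 165.164.164.0
Test IP AND mask: 165.164.164.0
Yes, 165.164.165.241 is in 165.164.164.0/22


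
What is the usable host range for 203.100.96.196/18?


Network: 203.100.64.0
Broadcast: 203.100.127.255
First usable = network + 1
Last usable = broadcast - 1
Range: 203.100.64.1 to 203.100.127.254


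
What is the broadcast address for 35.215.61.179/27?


Network: 35.215.61.160/27
Host bits = 5
Set all host bits to 1:
Broadcast: 35.215.61.191


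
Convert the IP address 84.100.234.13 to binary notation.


84 = 01010100
100 = 01100100
234 = 11101010
13 = 00001101
Binary: 01010100.01100100.11101010.00001101


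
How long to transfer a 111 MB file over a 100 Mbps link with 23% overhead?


Effective throughput = 100 * (1 - 23/100) = 77 Mbps
File size in Mb = 111 * 8 = 888 Mb
Time = 888 / 77
Time = 11.5325 seconds


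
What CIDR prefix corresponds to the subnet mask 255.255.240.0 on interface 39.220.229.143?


Binary: 11111111.11111111.11110000.00000000
Count leading 1s
Prefix: /20


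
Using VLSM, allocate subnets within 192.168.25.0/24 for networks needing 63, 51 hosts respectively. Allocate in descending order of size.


63 hosts -> /25 (126 usable): 192.168.25.0/25
51 hosts -> /26 (62 usable): 192.168.25.128/26
Allocation: 192.168.25.0/25 (63 hosts, 126 usable); 192.168.25.128/26 (51 hosts, 62 usable)


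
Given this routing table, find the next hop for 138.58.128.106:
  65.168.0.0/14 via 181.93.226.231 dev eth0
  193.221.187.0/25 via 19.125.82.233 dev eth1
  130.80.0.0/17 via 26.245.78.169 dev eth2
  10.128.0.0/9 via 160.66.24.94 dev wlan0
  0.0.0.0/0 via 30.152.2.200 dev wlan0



Longest prefix match for 138.58.128.106:
  /14 65.168.0.0: no
  /25 193.221.187.0: no
  /17 130.80.0.0: no
  /9 10.128.0.0: no
  /0 0.0.0.0: MATCH
Selected: next-hop 30.152.2.200 via wlan0 (matched /0)


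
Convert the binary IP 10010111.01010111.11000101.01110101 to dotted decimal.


10010111 = 151
01010111 = 87
11000101 = 197
01110101 = 117
IP: 151.87.197.117


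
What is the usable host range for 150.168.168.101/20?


Network: 150.168.160.0
Broadcast: 150.168.175.255
First usable = network + 1
Last usable = broadcast - 1
Range: 150.168.160.1 to 150.168.175.254


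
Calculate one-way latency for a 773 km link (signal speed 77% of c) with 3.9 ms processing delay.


Speed = 0.77 * 3e5 km/s = 231000 km/s
Propagation delay = 773 / 231000 = 0.0033 s = 3.3463 ms
Processing delay = 3.9 ms
Total one-way latency = 7.2463 ms


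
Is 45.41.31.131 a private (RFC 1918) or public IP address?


RFC 1918 private ranges:
  10.0.0.0/8 (10.0.0.0 - 10.255.255.255)
  172.16.0.0/12 (172.16.0.0 - 172.31.255.255)
  192.168.0.0/16 (192.168.0.0 - 192.168.255.255)
Public (not in any RFC 1918 range)


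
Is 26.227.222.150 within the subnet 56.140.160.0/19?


Subnet network: 56.140.160.0
Test IP AND mask: 26.227.192.0
No, 26.227.222.150 is not in 56.140.160.0/19


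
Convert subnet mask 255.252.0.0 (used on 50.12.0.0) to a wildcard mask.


Subnet mask: 255.252.0.0
Wildcard = 255.255.255.255 - subnet mask
255 - 255 = 0
255 - 252 = 3
255 - 0 = 255
255 - 0 = 255
Wildcard: 0.3.255.255


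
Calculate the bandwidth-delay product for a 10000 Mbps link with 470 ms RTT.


BDP = bandwidth * RTT
= 10000 Mbps * 470 ms
= 10000 * 1e6 * 470 / 1000 bits
= 4700000000 bits
= 587500000 bytes
= 573730.4688 KB
BDP = 4700000000 bits (587500000 bytes)


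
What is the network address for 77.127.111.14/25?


IP:   01001101.01111111.01101111.00001110
Mask: 11111111.11111111.11111111.10000000
AND operation:
Net:  01001101.01111111.01101111.00000000
Network: 77.127.111.0/25


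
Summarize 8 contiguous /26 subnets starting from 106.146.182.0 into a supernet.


Original prefix: /26
Number of subnets: 8 = 2^3
New prefix = 26 - 3 = 23
Supernet: 106.146.182.0/23


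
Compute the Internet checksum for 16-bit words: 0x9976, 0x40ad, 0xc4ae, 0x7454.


Sum all words (with carry folding):
+ 0x9976 = 0x9976
+ 0x40ad = 0xda23
+ 0xc4ae = 0x9ed2
+ 0x7454 = 0x1327
One's complement: ~0x1327
Checksum = 0xecd8


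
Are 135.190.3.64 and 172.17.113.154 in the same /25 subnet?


Mask: 255.255.255.128
135.190.3.64 AND mask = 135.190.3.0
172.17.113.154 AND mask = 172.17.113.128
No, different subnets (135.190.3.0 vs 172.17.113.128)


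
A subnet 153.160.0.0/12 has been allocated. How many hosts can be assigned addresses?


Host bits = 32 - 12 = 20
Total addresses = 2^20 = 1048576
Usable = total - 2 (network and broadcast)
Usable hosts: 1048574


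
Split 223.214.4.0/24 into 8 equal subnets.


New prefix = 24 + 3 = 27
Each subnet has 32 addresses
  223.214.4.0/27
  223.214.4.32/27
  223.214.4.64/27
  223.214.4.96/27
  223.214.4.128/27
  223.214.4.160/27
  223.214.4.192/27
  223.214.4.224/27
Subnets: 223.214.4.0/27, 223.214.4.32/27, 223.214.4.64/27, 223.214.4.96/27, 223.214.4.128/27, 223.214.4.160/27, 223.214.4.192/27, 223.214.4.224/27


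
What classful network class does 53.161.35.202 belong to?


First octet: 53
Binary: 00110101
0xxxxxxx -> Class A (1-126)
Class A, default mask 255.0.0.0 (/8)


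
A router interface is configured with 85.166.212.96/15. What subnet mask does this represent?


/15 means 15 network bits, 17 host bits
Binary: 11111111111111100000000000000000
Mask: 255.254.0.0


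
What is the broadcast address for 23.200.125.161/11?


Network: 23.192.0.0/11
Host bits = 21
Set all host bits to 1:
Broadcast: 23.223.255.255


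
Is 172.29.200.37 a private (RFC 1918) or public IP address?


RFC 1918 private ranges:
  10.0.0.0/8 (10.0.0.0 - 10.255.255.255)
  172.16.0.0/12 (172.16.0.0 - 172.31.255.255)
  192.168.0.0/16 (192.168.0.0 - 192.168.255.255)
Private (in 172.16.0.0/12)


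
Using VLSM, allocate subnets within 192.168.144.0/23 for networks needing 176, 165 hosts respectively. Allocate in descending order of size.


176 hosts -> /24 (254 usable): 192.168.144.0/24
165 hosts -> /24 (254 usable): 192.168.145.0/24
Allocation: 192.168.144.0/24 (176 hosts, 254 usable); 192.168.145.0/24 (165 hosts, 254 usable)


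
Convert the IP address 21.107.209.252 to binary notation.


21 = 00010101
107 = 01101011
209 = 11010001
252 = 11111100
Binary: 00010101.01101011.11010001.11111100


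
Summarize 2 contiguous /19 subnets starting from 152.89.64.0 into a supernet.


Original prefix: /19
Number of subnets: 2 = 2^1
New prefix = 19 - 1 = 18
Supernet: 152.89.64.0/18


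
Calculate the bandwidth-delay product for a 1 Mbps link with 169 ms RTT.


BDP = bandwidth * RTT
= 1 Mbps * 169 ms
= 1 * 1e6 * 169 / 1000 bits
= 169000 bits
= 21125 bytes
= 20.6299 KB
BDP = 169000 bits (21125 bytes)


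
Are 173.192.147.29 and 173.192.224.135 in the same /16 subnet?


Mask: 255.255.0.0
173.192.147.29 AND mask = 173.192.0.0
173.192.224.135 AND mask = 173.192.0.0
Yes, same subnet (173.192.0.0)


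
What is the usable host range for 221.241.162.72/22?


Network: 221.241.160.0
Broadcast: 221.241.163.255
First usable = network + 1
Last usable = broadcast - 1
Range: 221.241.160.1 to 221.241.163.254


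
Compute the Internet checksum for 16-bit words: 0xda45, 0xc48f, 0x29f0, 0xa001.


Sum all words (with carry folding):
+ 0xda45 = 0xda45
+ 0xc48f = 0x9ed5
+ 0x29f0 = 0xc8c5
+ 0xa001 = 0x68c7
One's complement: ~0x68c7
Checksum = 0x9738


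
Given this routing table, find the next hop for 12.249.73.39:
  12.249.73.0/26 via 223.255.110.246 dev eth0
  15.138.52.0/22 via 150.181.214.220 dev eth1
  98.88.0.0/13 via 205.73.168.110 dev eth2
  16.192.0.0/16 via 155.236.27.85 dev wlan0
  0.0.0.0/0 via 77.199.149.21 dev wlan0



Longest prefix match for 12.249.73.39:
  /26 12.249.73.0: MATCH
  /22 15.138.52.0: no
  /13 98.88.0.0: no
  /16 16.192.0.0: no
  /0 0.0.0.0: MATCH
Selected: next-hop 223.255.110.246 via eth0 (matched /26)


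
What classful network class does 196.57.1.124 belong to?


First octet: 196
Binary: 11000100
110xxxxx -> Class C (192-223)
Class C, default mask 255.255.255.0 (/24)


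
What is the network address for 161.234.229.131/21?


IP:   10100001.11101010.11100101.10000011
Mask: 11111111.11111111.11111000.00000000
AND operation:
Net:  10100001.11101010.11100000.00000000
Network: 161.234.224.0/21


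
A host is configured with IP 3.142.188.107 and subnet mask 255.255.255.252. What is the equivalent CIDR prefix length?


Binary: 11111111.11111111.11111111.11111100
Count leading 1s
Prefix: /30


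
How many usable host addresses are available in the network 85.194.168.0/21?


Host bits = 32 - 21 = 11
Total addresses = 2^11 = 2048
Usable = total - 2 (network and broadcast)
Usable hosts: 2046


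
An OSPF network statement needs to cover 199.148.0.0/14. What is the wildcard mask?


Subnet mask: 255.252.0.0
Wildcard = 255.255.255.255 - subnet mask
255 - 255 = 0
255 - 252 = 3
255 - 0 = 255
255 - 0 = 255
Wildcard: 0.3.255.255


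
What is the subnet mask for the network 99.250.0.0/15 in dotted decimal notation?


/15 means 15 network bits, 17 host bits
Binary: 11111111111111100000000000000000
Mask: 255.254.0.0


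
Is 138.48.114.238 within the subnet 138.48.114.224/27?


Subnet network: 138.48.114.224
Test IP AND mask: 138.48.114.224
Yes, 138.48.114.238 is in 138.48.114.224/27


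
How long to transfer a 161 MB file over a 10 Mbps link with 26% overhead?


Effective throughput = 10 * (1 - 26/100) = 7.4 Mbps
File size in Mb = 161 * 8 = 1288 Mb
Time = 1288 / 7.4
Time = 174.0541 seconds


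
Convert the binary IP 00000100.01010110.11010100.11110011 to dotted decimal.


00000100 = 4
01010110 = 86
11010100 = 212
11110011 = 243
IP: 4.86.212.243


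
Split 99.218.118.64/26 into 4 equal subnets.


New prefix = 26 + 2 = 28
Each subnet has 16 addresses
  99.218.118.64/28
  99.218.118.80/28
  99.218.118.96/28
  99.218.118.112/28
Subnets: 99.218.118.64/28, 99.218.118.80/28, 99.218.118.96/28, 99.218.118.112/28


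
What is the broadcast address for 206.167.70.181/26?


Network: 206.167.70.128/26
Host bits = 6
Set all host bits to 1:
Broadcast: 206.167.70.191


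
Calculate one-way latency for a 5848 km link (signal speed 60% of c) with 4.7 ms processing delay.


Speed = 0.6 * 3e5 km/s = 180000 km/s
Propagation delay = 5848 / 180000 = 0.0325 s = 32.4889 ms
Processing delay = 4.7 ms
Total one-way latency = 37.1889 ms


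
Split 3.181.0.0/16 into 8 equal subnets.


New prefix = 16 + 3 = 19
Each subnet has 8192 addresses
  3.181.0.0/19
  3.181.32.0/19
  3.181.64.0/19
  3.181.96.0/19
  3.181.128.0/19
  3.181.160.0/19
  3.181.192.0/19
  3.181.224.0/19
Subnets: 3.181.0.0/19, 3.181.32.0/19, 3.181.64.0/19, 3.181.96.0/19, 3.181.128.0/19, 3.181.160.0/19, 3.181.192.0/19, 3.181.224.0/19
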